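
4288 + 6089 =10377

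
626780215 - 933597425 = - 306817210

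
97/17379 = 97/17379 = 0.01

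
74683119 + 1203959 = 75887078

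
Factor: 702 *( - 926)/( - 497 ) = 2^2* 3^3 * 7^( - 1 )*13^1*71^ ( - 1)*463^1 = 650052/497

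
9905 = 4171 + 5734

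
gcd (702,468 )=234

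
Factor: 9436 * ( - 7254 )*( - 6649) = 455115698856=2^3*3^2*7^1*13^1  *31^1 * 61^1*109^1 * 337^1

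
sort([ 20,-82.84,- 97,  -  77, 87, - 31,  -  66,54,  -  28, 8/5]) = [ - 97,-82.84, - 77, - 66, -31, - 28,8/5,20, 54, 87]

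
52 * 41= 2132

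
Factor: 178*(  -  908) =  - 2^3*89^1*227^1  =  - 161624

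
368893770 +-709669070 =-340775300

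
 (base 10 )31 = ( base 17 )1e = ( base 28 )13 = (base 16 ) 1f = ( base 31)10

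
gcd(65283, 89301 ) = 3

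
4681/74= 63 + 19/74  =  63.26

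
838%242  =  112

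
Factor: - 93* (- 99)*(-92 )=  - 2^2*3^3* 11^1*23^1*31^1 = -847044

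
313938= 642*489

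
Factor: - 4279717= - 13^1*329209^1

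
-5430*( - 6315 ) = 34290450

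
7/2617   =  7/2617= 0.00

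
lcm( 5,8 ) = 40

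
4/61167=4/61167 =0.00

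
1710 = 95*18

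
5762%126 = 92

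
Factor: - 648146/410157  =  -2^1 * 3^( - 3)*11^( - 1 )*1381^( - 1)*324073^1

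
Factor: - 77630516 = -2^2*  19407629^1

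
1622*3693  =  5990046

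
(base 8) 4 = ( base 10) 4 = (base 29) 4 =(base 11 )4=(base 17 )4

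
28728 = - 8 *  (  -  3591)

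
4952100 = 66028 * 75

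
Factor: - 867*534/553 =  - 462978/553= -2^1*3^2*7^ ( - 1)*17^2*79^( - 1)*89^1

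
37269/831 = 12423/277 = 44.85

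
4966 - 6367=  -  1401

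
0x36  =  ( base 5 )204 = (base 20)2E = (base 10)54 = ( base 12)46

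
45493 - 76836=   -  31343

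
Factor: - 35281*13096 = -2^3*1637^1*35281^1 = - 462039976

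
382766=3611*106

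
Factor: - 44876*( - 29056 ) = 2^9*13^1*227^1*  863^1 = 1303917056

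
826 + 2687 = 3513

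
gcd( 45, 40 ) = 5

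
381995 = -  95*( - 4021)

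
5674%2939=2735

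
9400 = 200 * 47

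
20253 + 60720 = 80973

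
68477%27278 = 13921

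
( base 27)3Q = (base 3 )10222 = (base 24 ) 4B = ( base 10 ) 107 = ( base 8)153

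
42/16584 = 7/2764 = 0.00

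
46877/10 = 4687 + 7/10 = 4687.70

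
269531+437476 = 707007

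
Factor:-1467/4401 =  - 1/3 = - 3^(-1) 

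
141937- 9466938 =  - 9325001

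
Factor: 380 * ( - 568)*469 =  - 2^5*5^1*7^1*19^1*67^1*71^1  =  - 101228960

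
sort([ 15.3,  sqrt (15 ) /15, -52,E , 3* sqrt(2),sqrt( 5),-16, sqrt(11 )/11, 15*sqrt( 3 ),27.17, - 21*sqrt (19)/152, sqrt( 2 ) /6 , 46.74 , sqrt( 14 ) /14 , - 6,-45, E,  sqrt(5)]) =[ - 52, - 45,- 16 , - 6,-21*sqrt(19 ) /152,sqrt( 2)/6,  sqrt (15 )/15,sqrt(14)/14 , sqrt(11)/11,sqrt( 5 ) , sqrt(5 ),E , E,3*sqrt(2), 15.3,15*sqrt(3), 27.17,46.74]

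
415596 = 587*708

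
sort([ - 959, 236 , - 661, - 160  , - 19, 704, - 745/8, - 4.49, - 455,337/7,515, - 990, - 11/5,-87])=[ - 990,-959 , - 661,  -  455, - 160, - 745/8, - 87, - 19,-4.49, - 11/5,337/7 , 236,  515,704] 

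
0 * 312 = 0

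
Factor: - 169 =  -  13^2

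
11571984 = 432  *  26787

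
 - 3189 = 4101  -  7290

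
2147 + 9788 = 11935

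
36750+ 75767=112517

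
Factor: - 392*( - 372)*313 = 2^5*3^1 *7^2 * 31^1 * 313^1 = 45642912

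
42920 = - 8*( - 5365 ) 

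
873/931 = 873/931 = 0.94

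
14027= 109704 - 95677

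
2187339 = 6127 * 357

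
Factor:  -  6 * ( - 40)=2^4 *3^1*5^1 = 240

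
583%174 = 61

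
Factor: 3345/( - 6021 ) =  - 5/9 = - 3^( - 2) * 5^1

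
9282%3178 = 2926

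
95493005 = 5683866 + 89809139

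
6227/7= 6227/7 =889.57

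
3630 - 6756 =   -  3126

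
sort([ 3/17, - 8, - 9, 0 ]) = [ - 9, - 8,  0,3/17] 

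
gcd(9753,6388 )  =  1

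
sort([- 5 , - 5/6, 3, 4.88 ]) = [  -  5, - 5/6,3, 4.88 ] 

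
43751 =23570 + 20181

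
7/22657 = 7/22657 = 0.00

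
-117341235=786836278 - 904177513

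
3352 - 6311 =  - 2959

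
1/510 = 1/510= 0.00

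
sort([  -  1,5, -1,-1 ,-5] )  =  [  -  5 , - 1,-1,  -  1, 5] 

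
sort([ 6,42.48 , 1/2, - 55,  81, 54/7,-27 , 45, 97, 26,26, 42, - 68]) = [ - 68, - 55,-27,1/2, 6,54/7,26,  26, 42,42.48,  45,81,97]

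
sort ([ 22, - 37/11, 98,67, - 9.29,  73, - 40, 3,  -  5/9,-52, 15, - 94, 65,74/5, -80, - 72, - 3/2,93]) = [ - 94,  -  80, - 72 ,-52, - 40,-9.29, - 37/11,  -  3/2, - 5/9,3,74/5 , 15,22,65, 67, 73,  93,  98 ]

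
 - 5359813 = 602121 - 5961934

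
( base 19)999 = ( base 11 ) 2638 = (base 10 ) 3429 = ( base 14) 136d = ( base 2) 110101100101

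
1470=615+855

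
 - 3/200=  -  3/200=-0.01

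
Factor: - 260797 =- 17^1*23^2*29^1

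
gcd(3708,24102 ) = 1854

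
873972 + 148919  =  1022891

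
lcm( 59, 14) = 826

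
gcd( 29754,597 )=3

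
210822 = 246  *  857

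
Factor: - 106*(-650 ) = 2^2*5^2*13^1*53^1= 68900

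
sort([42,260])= [42, 260 ]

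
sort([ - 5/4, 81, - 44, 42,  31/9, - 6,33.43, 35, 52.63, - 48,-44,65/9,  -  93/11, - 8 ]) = [ - 48, - 44, - 44 , - 93/11, - 8, - 6,  -  5/4,31/9,65/9,33.43,35, 42, 52.63, 81] 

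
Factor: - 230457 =-3^1*76819^1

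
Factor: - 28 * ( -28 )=784 = 2^4*7^2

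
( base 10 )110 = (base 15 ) 75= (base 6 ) 302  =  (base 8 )156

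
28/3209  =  28/3209 = 0.01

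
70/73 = 70/73 = 0.96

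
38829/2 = 19414 + 1/2 = 19414.50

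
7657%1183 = 559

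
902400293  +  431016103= 1333416396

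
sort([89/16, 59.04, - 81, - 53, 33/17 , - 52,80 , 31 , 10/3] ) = [ -81, - 53 , - 52 , 33/17, 10/3, 89/16, 31 , 59.04,80] 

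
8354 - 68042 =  - 59688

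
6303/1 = 6303 =6303.00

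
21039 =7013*3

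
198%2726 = 198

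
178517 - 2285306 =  - 2106789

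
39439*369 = 14552991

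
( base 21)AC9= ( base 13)2184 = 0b1001000111111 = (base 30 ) 55L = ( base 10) 4671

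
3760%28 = 8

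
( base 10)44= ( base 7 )62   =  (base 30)1e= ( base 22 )20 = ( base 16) 2c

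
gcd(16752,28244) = 4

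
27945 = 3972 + 23973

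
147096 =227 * 648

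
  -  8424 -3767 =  - 12191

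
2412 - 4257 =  - 1845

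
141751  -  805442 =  - 663691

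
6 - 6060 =-6054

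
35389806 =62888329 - 27498523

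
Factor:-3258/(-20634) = 3^1*19^(-1 ) = 3/19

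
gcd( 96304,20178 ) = 2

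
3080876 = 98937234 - 95856358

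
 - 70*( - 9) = 630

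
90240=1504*60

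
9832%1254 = 1054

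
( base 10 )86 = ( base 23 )3h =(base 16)56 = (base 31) 2O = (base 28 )32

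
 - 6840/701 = - 10 + 170/701 = - 9.76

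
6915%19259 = 6915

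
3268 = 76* 43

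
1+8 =9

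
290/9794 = 145/4897 = 0.03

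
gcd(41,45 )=1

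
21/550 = 21/550 = 0.04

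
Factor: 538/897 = 2^1*3^( - 1)*13^(-1)*23^( - 1)*269^1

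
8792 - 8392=400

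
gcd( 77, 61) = 1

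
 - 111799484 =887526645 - 999326129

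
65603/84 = 65603/84 = 780.99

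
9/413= 9/413 = 0.02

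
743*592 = 439856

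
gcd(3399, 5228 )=1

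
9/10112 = 9/10112 = 0.00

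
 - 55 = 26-81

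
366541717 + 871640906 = 1238182623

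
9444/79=119 + 43/79 =119.54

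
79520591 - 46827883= 32692708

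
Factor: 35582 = 2^1* 17791^1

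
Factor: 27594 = 2^1*3^3*7^1*73^1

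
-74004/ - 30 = 12334/5=2466.80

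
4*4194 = 16776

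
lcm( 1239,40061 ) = 120183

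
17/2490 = 17/2490 = 0.01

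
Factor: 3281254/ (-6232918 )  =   - 1640627/3116459 = -983^1 * 1669^1 * 3116459^(-1 )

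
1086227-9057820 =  -7971593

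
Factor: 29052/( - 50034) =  - 18/31 = - 2^1*3^2*31^ ( - 1 ) 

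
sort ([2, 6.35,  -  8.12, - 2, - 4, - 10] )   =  [ - 10,-8.12,-4, - 2, 2, 6.35] 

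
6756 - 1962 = 4794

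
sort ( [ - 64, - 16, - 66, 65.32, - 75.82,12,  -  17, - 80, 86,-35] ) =[ - 80, - 75.82,  -  66,  -  64,-35, - 17, - 16,12, 65.32,  86 ]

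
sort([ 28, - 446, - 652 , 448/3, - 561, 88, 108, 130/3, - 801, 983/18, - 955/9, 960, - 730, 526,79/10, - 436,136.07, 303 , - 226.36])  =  [-801, - 730 , - 652, - 561, - 446, - 436,- 226.36, - 955/9,79/10,28, 130/3, 983/18,88  ,  108,136.07, 448/3,303, 526, 960]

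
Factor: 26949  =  3^1*13^1*691^1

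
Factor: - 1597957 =-19^1*31^1* 2713^1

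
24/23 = 1+1/23 = 1.04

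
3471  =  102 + 3369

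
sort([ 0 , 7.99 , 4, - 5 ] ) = [ - 5, 0, 4, 7.99 ] 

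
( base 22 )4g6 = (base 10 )2294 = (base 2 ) 100011110110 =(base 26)3A6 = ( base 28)2pq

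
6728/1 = 6728 = 6728.00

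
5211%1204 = 395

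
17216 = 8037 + 9179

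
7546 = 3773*2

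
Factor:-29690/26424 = - 14845/13212 = -2^ ( - 2 )*3^( - 2)*5^1*367^( -1)* 2969^1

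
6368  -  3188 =3180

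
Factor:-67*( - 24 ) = 2^3*3^1 *67^1 = 1608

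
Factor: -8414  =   - 2^1*7^1*601^1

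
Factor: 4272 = 2^4 * 3^1*89^1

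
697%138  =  7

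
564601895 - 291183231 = 273418664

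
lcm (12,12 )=12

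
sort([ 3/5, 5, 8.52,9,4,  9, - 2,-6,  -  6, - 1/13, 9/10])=[  -  6, - 6, - 2,-1/13, 3/5,9/10, 4,5, 8.52,9, 9]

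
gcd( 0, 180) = 180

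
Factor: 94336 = 2^7 * 11^1*67^1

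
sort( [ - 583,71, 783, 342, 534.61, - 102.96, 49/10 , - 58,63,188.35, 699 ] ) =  [ - 583, - 102.96, - 58, 49/10, 63, 71, 188.35, 342, 534.61 , 699, 783 ] 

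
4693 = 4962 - 269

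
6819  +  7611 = 14430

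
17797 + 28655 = 46452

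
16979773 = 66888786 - 49909013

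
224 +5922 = 6146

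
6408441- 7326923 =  - 918482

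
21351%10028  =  1295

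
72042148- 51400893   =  20641255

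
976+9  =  985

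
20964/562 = 37 +85/281 = 37.30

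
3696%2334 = 1362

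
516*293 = 151188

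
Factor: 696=2^3*3^1*29^1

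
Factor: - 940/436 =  - 235/109 = - 5^1*47^1*109^(  -  1)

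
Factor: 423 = 3^2*47^1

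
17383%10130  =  7253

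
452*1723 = 778796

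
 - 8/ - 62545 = 8/62545 = 0.00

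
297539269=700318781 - 402779512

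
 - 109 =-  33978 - -33869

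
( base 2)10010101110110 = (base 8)22566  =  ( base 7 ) 36650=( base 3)111011012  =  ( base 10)9590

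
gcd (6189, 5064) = 3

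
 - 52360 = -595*88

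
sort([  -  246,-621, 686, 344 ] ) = [-621,  -  246  ,  344,686]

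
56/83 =56/83 = 0.67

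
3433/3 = 1144 + 1/3=1144.33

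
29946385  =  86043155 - 56096770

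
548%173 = 29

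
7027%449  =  292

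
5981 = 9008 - 3027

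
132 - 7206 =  - 7074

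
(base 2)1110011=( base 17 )6D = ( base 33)3g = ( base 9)137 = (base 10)115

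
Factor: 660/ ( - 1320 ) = -2^ (  -  1 ) = - 1/2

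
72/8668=18/2167 = 0.01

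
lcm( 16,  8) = 16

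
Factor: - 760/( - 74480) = 1/98 = 2^ ( - 1 )*7^( - 2 ) 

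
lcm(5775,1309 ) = 98175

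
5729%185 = 179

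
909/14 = 64 + 13/14 = 64.93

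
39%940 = 39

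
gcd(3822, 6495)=3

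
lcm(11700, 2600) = 23400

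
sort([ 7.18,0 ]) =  [ 0,7.18 ] 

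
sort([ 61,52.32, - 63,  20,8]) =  [  -  63, 8, 20,52.32,61 ] 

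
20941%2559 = 469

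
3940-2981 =959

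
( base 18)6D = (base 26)4h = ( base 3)11111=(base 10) 121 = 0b1111001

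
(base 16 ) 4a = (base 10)74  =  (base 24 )32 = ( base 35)24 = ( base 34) 26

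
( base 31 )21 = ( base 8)77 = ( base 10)63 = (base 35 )1s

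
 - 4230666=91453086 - 95683752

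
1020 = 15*68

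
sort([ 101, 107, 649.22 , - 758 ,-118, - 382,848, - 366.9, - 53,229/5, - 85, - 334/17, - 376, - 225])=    [ - 758, - 382,  -  376,- 366.9,-225, - 118, - 85, - 53, - 334/17, 229/5, 101, 107,649.22, 848 ] 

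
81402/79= 81402/79 = 1030.41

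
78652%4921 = 4837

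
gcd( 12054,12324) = 6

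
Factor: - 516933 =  - 3^2*19^1*3023^1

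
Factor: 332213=7^1 * 47459^1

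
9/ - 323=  - 1+314/323 = - 0.03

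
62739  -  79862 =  -17123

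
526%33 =31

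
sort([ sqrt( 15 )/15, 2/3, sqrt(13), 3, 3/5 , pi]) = [ sqrt ( 15)/15, 3/5,2/3,3, pi, sqrt(13 )]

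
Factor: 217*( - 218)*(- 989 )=2^1*7^1 * 23^1*31^1*43^1*109^1 = 46785634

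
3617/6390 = 3617/6390 = 0.57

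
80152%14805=6127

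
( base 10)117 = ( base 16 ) 75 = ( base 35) 3c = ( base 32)3L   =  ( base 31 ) 3o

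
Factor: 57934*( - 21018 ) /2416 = -304414203/604 = - 2^ ( - 2)*3^1*31^1*83^1 *113^1 * 151^ ( - 1 )*349^1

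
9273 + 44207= 53480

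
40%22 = 18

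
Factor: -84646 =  - 2^1 * 42323^1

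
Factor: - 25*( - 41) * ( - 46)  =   - 2^1*5^2*23^1 * 41^1 = -47150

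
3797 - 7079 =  - 3282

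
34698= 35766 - 1068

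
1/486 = 1/486 = 0.00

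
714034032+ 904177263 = 1618211295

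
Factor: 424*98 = 41552=2^4*7^2*53^1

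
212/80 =53/20 = 2.65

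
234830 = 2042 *115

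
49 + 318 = 367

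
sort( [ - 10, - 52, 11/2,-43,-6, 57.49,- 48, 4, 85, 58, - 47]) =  [-52,  -  48, - 47,  -  43,-10, - 6, 4,11/2,  57.49, 58, 85 ]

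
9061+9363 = 18424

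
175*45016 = 7877800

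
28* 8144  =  228032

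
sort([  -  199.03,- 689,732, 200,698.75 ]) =[-689, - 199.03,200,698.75,732 ]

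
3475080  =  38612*90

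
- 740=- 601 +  - 139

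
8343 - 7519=824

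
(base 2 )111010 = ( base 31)1r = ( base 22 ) 2e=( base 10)58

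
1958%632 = 62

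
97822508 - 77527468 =20295040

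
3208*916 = 2938528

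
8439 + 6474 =14913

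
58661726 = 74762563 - 16100837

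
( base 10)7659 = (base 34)6L9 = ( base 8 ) 16753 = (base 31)7U2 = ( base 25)C69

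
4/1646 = 2/823 = 0.00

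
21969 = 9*2441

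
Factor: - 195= - 3^1*5^1*13^1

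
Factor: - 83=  - 83^1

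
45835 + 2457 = 48292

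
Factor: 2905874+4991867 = 17^1 * 601^1*773^1= 7897741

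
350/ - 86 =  - 5 + 40/43 = -  4.07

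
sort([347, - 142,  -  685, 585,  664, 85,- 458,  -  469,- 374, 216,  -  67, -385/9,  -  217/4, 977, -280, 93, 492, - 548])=[ - 685,-548,-469,  -  458, - 374, - 280 , - 142, - 67, - 217/4,-385/9, 85,93, 216, 347,  492,585, 664, 977 ] 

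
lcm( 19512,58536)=58536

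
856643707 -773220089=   83423618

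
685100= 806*850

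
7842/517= 7842/517 = 15.17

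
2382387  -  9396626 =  - 7014239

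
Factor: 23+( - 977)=-2^1 * 3^2*53^1 = - 954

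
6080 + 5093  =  11173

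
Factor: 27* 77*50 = 103950 = 2^1*3^3*5^2*7^1 * 11^1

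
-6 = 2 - 8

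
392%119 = 35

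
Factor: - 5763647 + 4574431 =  - 1189216 = -2^5*7^1*5309^1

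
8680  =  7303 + 1377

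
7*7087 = 49609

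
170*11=1870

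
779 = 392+387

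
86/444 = 43/222 = 0.19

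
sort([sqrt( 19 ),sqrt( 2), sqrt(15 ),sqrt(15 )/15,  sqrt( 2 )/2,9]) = [sqrt( 15) /15,sqrt (2)/2 , sqrt( 2 ),sqrt( 15),sqrt( 19 ),9]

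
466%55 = 26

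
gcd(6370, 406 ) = 14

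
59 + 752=811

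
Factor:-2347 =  - 2347^1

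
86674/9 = 9630 + 4/9 = 9630.44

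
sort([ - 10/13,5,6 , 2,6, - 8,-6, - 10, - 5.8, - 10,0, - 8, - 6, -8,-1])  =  [ - 10, - 10, - 8, - 8 , - 8,- 6, - 6, -5.8,-1, - 10/13, 0,2,5,6,6]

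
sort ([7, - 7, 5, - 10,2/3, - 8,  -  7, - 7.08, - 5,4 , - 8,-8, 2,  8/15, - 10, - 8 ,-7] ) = [ - 10, - 10, - 8, - 8, - 8, - 8, - 7.08, - 7, -7,-7, - 5,8/15,2/3, 2,4, 5,7]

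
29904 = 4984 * 6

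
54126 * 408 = 22083408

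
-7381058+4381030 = - 3000028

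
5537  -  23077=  - 17540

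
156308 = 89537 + 66771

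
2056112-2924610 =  - 868498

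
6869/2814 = 2 + 1241/2814  =  2.44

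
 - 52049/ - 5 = 52049/5 = 10409.80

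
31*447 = 13857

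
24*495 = 11880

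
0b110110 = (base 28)1Q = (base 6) 130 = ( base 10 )54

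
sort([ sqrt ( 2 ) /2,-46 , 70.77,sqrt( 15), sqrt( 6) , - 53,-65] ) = [ - 65 , - 53, - 46, sqrt( 2 )/2,sqrt( 6 ),  sqrt (15 ),70.77 ] 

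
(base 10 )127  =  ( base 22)5H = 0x7F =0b1111111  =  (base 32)3V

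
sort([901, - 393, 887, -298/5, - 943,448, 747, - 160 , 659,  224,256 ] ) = [-943,-393, - 160, - 298/5,224, 256, 448 , 659 , 747 , 887,901] 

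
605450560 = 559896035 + 45554525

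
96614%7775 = 3314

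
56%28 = 0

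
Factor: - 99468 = -2^2*3^4*307^1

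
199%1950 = 199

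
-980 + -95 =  - 1075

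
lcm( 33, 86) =2838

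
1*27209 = 27209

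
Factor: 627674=2^1 * 17^1*18461^1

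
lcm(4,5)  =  20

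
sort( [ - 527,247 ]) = [ - 527 , 247 ] 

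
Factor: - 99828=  - 2^2*3^2*47^1*59^1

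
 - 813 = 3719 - 4532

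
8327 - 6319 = 2008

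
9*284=2556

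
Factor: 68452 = 2^2*109^1 * 157^1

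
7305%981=438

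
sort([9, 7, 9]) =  [ 7,9, 9 ] 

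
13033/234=55 + 163/234 = 55.70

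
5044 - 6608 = -1564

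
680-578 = 102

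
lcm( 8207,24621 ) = 24621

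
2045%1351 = 694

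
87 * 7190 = 625530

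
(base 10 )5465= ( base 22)b69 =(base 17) 11F8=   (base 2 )1010101011001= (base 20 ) DD5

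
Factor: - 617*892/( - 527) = 2^2 * 17^ ( - 1) * 31^(- 1 )*223^1 * 617^1 = 550364/527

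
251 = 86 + 165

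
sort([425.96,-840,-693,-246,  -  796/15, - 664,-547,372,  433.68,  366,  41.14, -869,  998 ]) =[  -  869, -840, - 693,  -  664,-547,  -  246, - 796/15,41.14 , 366, 372, 425.96, 433.68,998]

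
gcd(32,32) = 32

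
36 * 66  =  2376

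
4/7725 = 4/7725 = 0.00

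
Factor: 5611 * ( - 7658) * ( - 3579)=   153786187002 =2^1*3^1*7^1 *31^1 * 181^1*547^1*1193^1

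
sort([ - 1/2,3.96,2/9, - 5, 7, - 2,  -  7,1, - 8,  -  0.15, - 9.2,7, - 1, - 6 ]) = [- 9.2,- 8, - 7, - 6, - 5, - 2,  -  1, - 1/2,-0.15,2/9, 1, 3.96, 7,  7 ] 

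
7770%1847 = 382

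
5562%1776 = 234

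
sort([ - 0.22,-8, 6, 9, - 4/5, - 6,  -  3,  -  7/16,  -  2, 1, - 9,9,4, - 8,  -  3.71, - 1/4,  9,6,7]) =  [ - 9,-8, - 8, - 6,- 3.71, - 3, - 2,-4/5, - 7/16, - 1/4,-0.22, 1, 4,6,6,  7,9, 9,9]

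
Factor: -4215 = - 3^1*5^1*281^1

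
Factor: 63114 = 2^1 * 3^1*67^1*157^1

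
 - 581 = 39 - 620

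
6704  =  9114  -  2410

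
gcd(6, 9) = 3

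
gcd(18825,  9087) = 3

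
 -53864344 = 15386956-69251300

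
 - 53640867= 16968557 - 70609424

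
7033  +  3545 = 10578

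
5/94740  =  1/18948  =  0.00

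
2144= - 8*( - 268)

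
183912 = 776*237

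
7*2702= 18914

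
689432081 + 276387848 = 965819929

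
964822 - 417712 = 547110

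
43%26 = 17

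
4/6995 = 4/6995 = 0.00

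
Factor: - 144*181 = - 26064 =- 2^4 * 3^2*181^1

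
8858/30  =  295 + 4/15 = 295.27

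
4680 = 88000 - 83320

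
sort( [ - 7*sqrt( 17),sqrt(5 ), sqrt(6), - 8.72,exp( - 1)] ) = [ - 7*sqrt( 17),-8.72, exp( - 1 ),sqrt(5 ), sqrt( 6 )] 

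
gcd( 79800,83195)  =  35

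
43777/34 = 1287 + 19/34 = 1287.56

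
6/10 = 3/5 = 0.60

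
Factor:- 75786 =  - 2^1*3^1*17^1*743^1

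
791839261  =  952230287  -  160391026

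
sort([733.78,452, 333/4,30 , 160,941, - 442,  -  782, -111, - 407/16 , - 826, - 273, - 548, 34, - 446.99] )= [- 826, - 782, - 548, - 446.99 , - 442, - 273, - 111 , - 407/16,30 , 34,333/4, 160,452, 733.78,941 ] 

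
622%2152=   622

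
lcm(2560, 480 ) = 7680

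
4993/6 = 832 + 1/6  =  832.17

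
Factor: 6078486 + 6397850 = 12476336 = 2^4*779771^1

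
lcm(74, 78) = 2886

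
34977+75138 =110115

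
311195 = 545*571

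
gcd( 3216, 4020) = 804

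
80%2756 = 80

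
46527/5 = 46527/5 = 9305.40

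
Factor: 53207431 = 29^1*47^1*103^1*379^1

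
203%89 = 25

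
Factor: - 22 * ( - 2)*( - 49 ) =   -  2156 =- 2^2 * 7^2*11^1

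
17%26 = 17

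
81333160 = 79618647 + 1714513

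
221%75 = 71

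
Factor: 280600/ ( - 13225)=  -  488/23 = -2^3 *23^(-1)*61^1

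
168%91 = 77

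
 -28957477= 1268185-30225662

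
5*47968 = 239840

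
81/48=27/16=1.69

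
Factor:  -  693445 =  - 5^1*331^1*419^1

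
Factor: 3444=2^2*3^1 * 7^1 * 41^1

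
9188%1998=1196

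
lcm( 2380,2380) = 2380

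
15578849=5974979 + 9603870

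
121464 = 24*5061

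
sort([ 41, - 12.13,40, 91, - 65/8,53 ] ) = [ - 12.13,-65/8, 40,41, 53,  91 ]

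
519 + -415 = 104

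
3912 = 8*489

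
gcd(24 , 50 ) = 2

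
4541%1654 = 1233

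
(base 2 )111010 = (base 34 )1O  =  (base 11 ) 53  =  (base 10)58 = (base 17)37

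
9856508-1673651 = 8182857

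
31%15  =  1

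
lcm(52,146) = 3796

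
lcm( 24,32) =96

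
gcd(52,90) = 2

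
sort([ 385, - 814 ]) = [ - 814, 385]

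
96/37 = 96/37 = 2.59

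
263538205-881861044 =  - 618322839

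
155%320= 155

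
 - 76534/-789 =97 + 1/789 = 97.00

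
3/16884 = 1/5628 = 0.00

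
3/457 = 3/457 = 0.01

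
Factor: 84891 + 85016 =131^1*1297^1 = 169907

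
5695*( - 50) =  - 284750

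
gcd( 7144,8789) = 47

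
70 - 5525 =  - 5455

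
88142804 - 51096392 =37046412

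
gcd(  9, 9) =9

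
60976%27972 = 5032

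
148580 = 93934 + 54646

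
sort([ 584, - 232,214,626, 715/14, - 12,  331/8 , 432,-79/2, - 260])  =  [ - 260, - 232, - 79/2  ,-12,331/8,715/14, 214,432, 584, 626]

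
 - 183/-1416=61/472 = 0.13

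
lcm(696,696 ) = 696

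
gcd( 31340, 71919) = 1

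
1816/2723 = 1816/2723 = 0.67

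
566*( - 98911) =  - 55983626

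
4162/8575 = 4162/8575 = 0.49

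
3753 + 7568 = 11321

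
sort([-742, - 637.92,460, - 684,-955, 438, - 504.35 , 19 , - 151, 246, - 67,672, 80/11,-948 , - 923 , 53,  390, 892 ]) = [ - 955, -948, - 923,  -  742,-684, - 637.92,  -  504.35, - 151,-67,80/11, 19, 53, 246, 390,438, 460,672,892 ]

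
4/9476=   1/2369 = 0.00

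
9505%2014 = 1449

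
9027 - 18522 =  - 9495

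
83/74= 83/74 = 1.12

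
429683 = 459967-30284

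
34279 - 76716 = -42437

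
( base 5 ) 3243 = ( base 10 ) 448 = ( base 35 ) CS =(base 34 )D6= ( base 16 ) 1c0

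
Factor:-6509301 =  - 3^1 * 53^1*40939^1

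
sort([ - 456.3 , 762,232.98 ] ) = [  -  456.3, 232.98, 762 ] 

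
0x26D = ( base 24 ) 11L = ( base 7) 1545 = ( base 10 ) 621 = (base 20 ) 1b1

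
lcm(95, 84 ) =7980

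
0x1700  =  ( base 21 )d78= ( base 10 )5888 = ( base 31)63t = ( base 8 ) 13400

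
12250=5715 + 6535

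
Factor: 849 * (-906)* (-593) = 456132042 = 2^1*3^2*151^1*283^1*593^1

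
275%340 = 275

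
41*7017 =287697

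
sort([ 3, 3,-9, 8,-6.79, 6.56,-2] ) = [-9,- 6.79, - 2, 3, 3,6.56, 8]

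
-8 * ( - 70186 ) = 561488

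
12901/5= 12901/5 =2580.20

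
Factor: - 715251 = - 3^1*238417^1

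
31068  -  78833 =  - 47765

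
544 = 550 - 6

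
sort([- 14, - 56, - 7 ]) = [ - 56 , - 14, - 7 ]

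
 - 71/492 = - 1 + 421/492 =- 0.14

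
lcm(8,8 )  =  8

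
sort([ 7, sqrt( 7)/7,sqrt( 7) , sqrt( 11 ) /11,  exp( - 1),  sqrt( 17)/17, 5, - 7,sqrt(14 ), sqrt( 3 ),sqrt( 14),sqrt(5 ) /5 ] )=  [-7, sqrt(17)/17 , sqrt (11 )/11,exp( - 1 ),sqrt( 7) /7, sqrt( 5)/5,sqrt(3), sqrt(7 ),sqrt(14 ),sqrt( 14), 5,7]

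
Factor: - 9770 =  -2^1 * 5^1*977^1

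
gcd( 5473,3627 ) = 13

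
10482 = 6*1747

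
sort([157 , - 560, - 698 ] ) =[ - 698 ,- 560,157]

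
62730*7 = 439110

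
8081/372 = 21+269/372 = 21.72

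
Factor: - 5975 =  - 5^2*239^1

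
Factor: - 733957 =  - 7^1*104851^1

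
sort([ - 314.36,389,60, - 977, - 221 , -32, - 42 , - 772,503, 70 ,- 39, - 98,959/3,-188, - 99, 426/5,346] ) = [ - 977, - 772, - 314.36, - 221, - 188, - 99,-98, - 42, - 39, - 32, 60,  70, 426/5, 959/3, 346,389,503]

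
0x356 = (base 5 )11404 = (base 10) 854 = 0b1101010110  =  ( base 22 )1GI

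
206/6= 34 + 1/3 = 34.33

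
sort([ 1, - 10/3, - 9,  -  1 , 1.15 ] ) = [-9,-10/3, - 1, 1, 1.15] 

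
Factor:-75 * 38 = -2850 = -2^1*3^1 * 5^2*19^1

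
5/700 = 1/140 = 0.01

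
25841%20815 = 5026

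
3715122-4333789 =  - 618667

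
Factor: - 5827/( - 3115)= 5^( - 1 ) *7^(  -  1)*89^ ( - 1 ) *5827^1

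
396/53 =396/53= 7.47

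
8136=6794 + 1342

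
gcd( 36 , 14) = 2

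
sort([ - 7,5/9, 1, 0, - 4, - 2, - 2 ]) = [-7,  -  4,- 2, - 2, 0,5/9, 1]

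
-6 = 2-8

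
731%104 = 3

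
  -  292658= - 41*7138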